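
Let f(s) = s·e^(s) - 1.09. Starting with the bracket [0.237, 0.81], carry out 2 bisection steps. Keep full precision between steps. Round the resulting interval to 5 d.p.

[0.52350, 0.66675]

f(0.237000) = -0.789616, f(0.810000) = 0.730805 (opposite signs)
step 1: m = 0.523500, f(m) = -0.206371 < 0 → root in [0.523500, 0.810000]
step 2: m = 0.666750, f(m) = 0.208760 > 0 → root in [0.523500, 0.666750]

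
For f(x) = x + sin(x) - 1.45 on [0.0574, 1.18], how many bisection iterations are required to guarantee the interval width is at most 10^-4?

14

Initial width b − a = 1.18 − 0.0574 = 1.122600.
After n steps the width is (b−a)/2^n; need (b−a)/2^n ≤ 10^-4.
So n ≥ log₂(1.122600/10^-4) = log₂(11226.0000) ≈ 13.4546.
Hence n = 14.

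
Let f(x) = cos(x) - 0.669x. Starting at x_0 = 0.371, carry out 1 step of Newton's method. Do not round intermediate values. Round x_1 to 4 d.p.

1.0339

f'(x) = -sin(x) - 0.669
x_0 = 0.371000: f = 0.683766, f' = -1.031548 → x_1 = 0.371000 - (0.683766)/(-1.031548) = 1.033855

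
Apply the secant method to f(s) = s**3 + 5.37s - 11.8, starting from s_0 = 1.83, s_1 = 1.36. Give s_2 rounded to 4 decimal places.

1.5117

f(s_0) = 4.155587, f(s_1) = -1.981344
s_2 = 1.360000 - (-1.981344)·(1.360000 - 1.830000)/(-1.981344 - (4.155587)) = 1.511742; f(s_2) = -0.227062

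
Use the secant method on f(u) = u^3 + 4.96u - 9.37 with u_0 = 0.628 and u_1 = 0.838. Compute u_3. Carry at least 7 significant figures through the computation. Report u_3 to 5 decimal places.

1.33389

Secant update: u_(k+1) = u_k − f(u_k)·(u_k − u_(k-1))/(f(u_k) − f(u_(k-1))).
f(u_0) = -6.007447, f(u_1) = -4.625040
u_2 = 0.838000 - (-4.625040)·(0.838000 - 0.628000)/(-4.625040 - (-6.007447)) = 1.540585; f(u_2) = 1.927726
u_3 = 1.540585 - (1.927726)·(1.540585 - 0.838000)/(1.927726 - (-4.625040)) = 1.333895; f(u_3) = -0.380516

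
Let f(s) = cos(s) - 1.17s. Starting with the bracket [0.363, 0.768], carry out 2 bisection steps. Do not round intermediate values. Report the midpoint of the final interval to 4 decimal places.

f(0.363000) = 0.510126, f(0.768000) = -0.179258 (opposite signs)
step 1: m = 0.565500, f(m) = 0.182686 > 0 → root in [0.565500, 0.768000]
step 2: m = 0.666750, f(m) = 0.005738 > 0 → root in [0.666750, 0.768000]
Midpoint of [0.666750, 0.768000] = 0.717375

0.7174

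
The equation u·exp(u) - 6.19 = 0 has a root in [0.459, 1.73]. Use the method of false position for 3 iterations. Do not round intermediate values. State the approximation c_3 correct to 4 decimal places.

f(0.459000) = -5.463637, f(1.730000) = 3.568331
step 1: c = 1.227856, f(c) = -1.998220 < 0 → new bracket [1.227856, 1.730000]
step 2: c = 1.408110, f(c) = -0.433333 < 0 → new bracket [1.408110, 1.730000]
step 3: c = 1.442967, f(c) = -0.081578 < 0 → new bracket [1.442967, 1.730000]

1.4430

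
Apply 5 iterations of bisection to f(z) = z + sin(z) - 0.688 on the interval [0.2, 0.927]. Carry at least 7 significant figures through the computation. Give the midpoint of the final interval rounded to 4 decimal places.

0.3477

f(0.200000) = -0.289331, f(0.927000) = 1.038823 (opposite signs)
step 1: m = 0.563500, f(m) = 0.409648 > 0 → root in [0.200000, 0.563500]
step 2: m = 0.381750, f(m) = 0.066295 > 0 → root in [0.200000, 0.381750]
step 3: m = 0.290875, f(m) = -0.110334 < 0 → root in [0.290875, 0.381750]
step 4: m = 0.336313, f(m) = -0.021679 < 0 → root in [0.336313, 0.381750]
step 5: m = 0.359031, f(m) = 0.022399 > 0 → root in [0.336313, 0.359031]
Midpoint of [0.336313, 0.359031] = 0.347672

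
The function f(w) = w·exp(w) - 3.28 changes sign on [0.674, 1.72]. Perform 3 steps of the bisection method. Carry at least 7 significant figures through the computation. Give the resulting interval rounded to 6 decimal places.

f(0.674000) = -1.957565, f(1.720000) = 6.325389 (opposite signs)
step 1: m = 1.197000, f(m) = 0.682275 > 0 → root in [0.674000, 1.197000]
step 2: m = 0.935500, f(m) = -0.895890 < 0 → root in [0.935500, 1.197000]
step 3: m = 1.066250, f(m) = -0.183112 < 0 → root in [1.066250, 1.197000]

[1.066250, 1.197000]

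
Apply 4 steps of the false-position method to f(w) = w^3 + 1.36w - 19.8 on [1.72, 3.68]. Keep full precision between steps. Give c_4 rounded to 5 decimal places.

2.52654

f(1.720000) = -12.372352, f(3.680000) = 35.040832
step 1: c = 2.231457, f(c) = -5.653899 < 0 → new bracket [2.231457, 3.680000]
step 2: c = 2.432710, f(c) = -2.094555 < 0 → new bracket [2.432710, 3.680000]
step 3: c = 2.503061, f(c) = -0.713378 < 0 → new bracket [2.503061, 3.680000]
step 4: c = 2.526543, f(c) = -0.235910 < 0 → new bracket [2.526543, 3.680000]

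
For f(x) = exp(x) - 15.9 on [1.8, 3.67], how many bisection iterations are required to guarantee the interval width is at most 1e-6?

21

Initial width b − a = 3.67 − 1.8 = 1.870000.
After n steps the width is (b−a)/2^n; need (b−a)/2^n ≤ 1e-6.
So n ≥ log₂(1.870000/1e-6) = log₂(1870000.0000) ≈ 20.8346.
Hence n = 21.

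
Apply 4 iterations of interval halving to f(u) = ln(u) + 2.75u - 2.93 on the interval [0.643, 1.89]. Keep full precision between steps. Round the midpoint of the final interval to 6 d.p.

f(0.643000) = -1.603361, f(1.890000) = 2.904077 (opposite signs)
step 1: m = 1.266500, f(m) = 0.789132 > 0 → root in [0.643000, 1.266500]
step 2: m = 0.954750, f(m) = -0.350743 < 0 → root in [0.954750, 1.266500]
step 3: m = 1.110625, f(m) = 0.229142 > 0 → root in [0.954750, 1.110625]
step 4: m = 1.032687, f(m) = -0.057945 < 0 → root in [1.032687, 1.110625]
Midpoint of [1.032687, 1.110625] = 1.071656

1.071656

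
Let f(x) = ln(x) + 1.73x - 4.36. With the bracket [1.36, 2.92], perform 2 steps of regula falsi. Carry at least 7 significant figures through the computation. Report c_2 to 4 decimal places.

2.0948

f(1.360000) = -1.699715, f(2.920000) = 1.763184
step 1: c = 2.125704, f(c) = 0.071571 > 0 → new bracket [1.360000, 2.125704]
step 2: c = 2.094765, f(c) = 0.003384 > 0 → new bracket [1.360000, 2.094765]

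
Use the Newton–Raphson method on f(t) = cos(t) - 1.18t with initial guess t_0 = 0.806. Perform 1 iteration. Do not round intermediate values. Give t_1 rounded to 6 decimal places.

0.669956

f'(t) = -sin(t) - 1.18
t_0 = 0.806000: f = -0.258690, f' = -1.901523 → t_1 = 0.806000 - (-0.258690)/(-1.901523) = 0.669956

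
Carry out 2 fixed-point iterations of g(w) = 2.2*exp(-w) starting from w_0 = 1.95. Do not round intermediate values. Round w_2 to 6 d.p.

w_1 = g(1.950000) = 0.313003
w_2 = g(0.313003) = 1.608745

1.608745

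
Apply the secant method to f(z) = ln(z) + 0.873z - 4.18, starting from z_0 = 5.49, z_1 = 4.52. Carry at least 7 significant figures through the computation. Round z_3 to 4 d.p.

3.3918

f(z_0) = 2.315698, f(z_1) = 1.274472
z_2 = 4.520000 - (1.274472)·(4.520000 - 5.490000)/(1.274472 - (2.315698)) = 3.332710; f(z_2) = -0.066759
z_3 = 3.332710 - (-0.066759)·(3.332710 - 4.520000)/(-0.066759 - (1.274472)) = 3.391806; f(z_3) = 0.002409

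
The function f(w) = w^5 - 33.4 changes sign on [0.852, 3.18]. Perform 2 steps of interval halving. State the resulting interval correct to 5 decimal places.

f(0.852000) = -32.951050, f(3.180000) = 291.788815 (opposite signs)
step 1: m = 2.016000, f(m) = -0.099356 < 0 → root in [2.016000, 3.180000]
step 2: m = 2.598000, f(m) = 84.957486 > 0 → root in [2.016000, 2.598000]

[2.01600, 2.59800]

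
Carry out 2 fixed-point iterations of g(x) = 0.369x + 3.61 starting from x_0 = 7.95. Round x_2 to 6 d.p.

x_1 = g(7.950000) = 6.543550
x_2 = g(6.543550) = 6.024570

6.024570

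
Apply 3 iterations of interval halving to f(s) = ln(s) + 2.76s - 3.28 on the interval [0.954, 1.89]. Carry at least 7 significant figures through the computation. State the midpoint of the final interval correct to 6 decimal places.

1.129500

f(0.954000) = -0.694052, f(1.890000) = 2.572977 (opposite signs)
step 1: m = 1.422000, f(m) = 0.996784 > 0 → root in [0.954000, 1.422000]
step 2: m = 1.188000, f(m) = 0.171151 > 0 → root in [0.954000, 1.188000]
step 3: m = 1.071000, f(m) = -0.255447 < 0 → root in [1.071000, 1.188000]
Midpoint of [1.071000, 1.188000] = 1.129500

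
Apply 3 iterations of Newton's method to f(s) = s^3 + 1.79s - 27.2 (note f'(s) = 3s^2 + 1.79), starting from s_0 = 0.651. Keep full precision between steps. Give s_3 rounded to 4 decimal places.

4.2479

s_0 = 0.651000: f = -25.758816, f' = 3.061403 → s_1 = 0.651000 - (-25.758816)/(3.061403) = 9.065056
s_1 = 9.065056: f = 733.949546, f' = 248.315708 → s_2 = 9.065056 - (733.949546)/(248.315708) = 6.109344
s_2 = 6.109344: f = 211.761447, f' = 113.762269 → s_3 = 6.109344 - (211.761447)/(113.762269) = 4.247906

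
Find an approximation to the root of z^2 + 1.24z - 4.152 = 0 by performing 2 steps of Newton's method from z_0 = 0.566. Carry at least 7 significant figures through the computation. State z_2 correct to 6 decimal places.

1.538035

f'(z) = 2z + 1.24
z_0 = 0.566000: f = -3.129804, f' = 2.372000 → z_1 = 0.566000 - (-3.129804)/(2.372000) = 1.885479
z_1 = 1.885479: f = 1.741025, f' = 5.010958 → z_2 = 1.885479 - (1.741025)/(5.010958) = 1.538035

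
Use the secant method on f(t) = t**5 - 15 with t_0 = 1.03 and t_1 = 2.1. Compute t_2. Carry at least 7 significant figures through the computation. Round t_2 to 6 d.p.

f(t_0) = -13.840726, f(t_1) = 25.841010
t_2 = 2.100000 - (25.841010)·(2.100000 - 1.030000)/(25.841010 - (-13.840726)) = 1.403209; f(t_2) = -9.559840

1.403209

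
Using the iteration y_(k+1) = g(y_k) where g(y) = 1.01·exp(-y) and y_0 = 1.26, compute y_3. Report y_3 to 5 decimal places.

y_1 = g(1.260000) = 0.286491
y_2 = g(0.286491) = 0.758403
y_3 = g(0.758403) = 0.473098

0.47310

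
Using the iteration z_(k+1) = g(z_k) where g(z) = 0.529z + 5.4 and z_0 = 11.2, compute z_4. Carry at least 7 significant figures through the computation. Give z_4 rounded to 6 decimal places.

11.444218

z_1 = g(11.200000) = 11.324800
z_2 = g(11.324800) = 11.390819
z_3 = g(11.390819) = 11.425743
z_4 = g(11.425743) = 11.444218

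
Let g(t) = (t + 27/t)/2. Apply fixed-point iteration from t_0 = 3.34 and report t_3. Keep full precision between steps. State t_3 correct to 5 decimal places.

5.19620

t_1 = g(3.340000) = 5.711916
t_2 = g(5.711916) = 5.219438
t_3 = g(5.219438) = 5.196204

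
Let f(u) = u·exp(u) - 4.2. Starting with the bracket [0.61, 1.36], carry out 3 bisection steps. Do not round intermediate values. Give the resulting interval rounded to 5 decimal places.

[1.17250, 1.26625]

f(0.610000) = -3.077337, f(1.360000) = 1.098823 (opposite signs)
step 1: m = 0.985000, f(m) = -1.562355 < 0 → root in [0.985000, 1.360000]
step 2: m = 1.172500, f(m) = -0.412757 < 0 → root in [1.172500, 1.360000]
step 3: m = 1.266250, f(m) = 0.292053 > 0 → root in [1.172500, 1.266250]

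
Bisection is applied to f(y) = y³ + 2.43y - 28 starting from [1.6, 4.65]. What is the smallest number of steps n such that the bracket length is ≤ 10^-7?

25

Initial width b − a = 4.65 − 1.6 = 3.050000.
After n steps the width is (b−a)/2^n; need (b−a)/2^n ≤ 10^-7.
So n ≥ log₂(3.050000/10^-7) = log₂(30500000.0000) ≈ 24.8623.
Hence n = 25.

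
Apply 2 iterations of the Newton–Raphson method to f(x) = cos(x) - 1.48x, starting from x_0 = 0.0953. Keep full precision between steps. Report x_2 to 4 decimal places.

Newton update: x ← x − f(x)/f'(x).
f'(x) = -sin(x) - 1.48
x_0 = 0.095300: f = 0.854418, f' = -1.575156 → x_1 = 0.095300 - (0.854418)/(-1.575156) = 0.637734
x_1 = 0.637734: f = -0.140400, f' = -2.075377 → x_2 = 0.637734 - (-0.140400)/(-2.075377) = 0.570084

0.5701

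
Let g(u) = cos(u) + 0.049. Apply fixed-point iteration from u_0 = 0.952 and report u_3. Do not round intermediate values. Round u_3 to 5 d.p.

u_1 = g(0.952000) = 0.629055
u_2 = g(0.629055) = 0.857584
u_3 = g(0.857584) = 0.703267

0.70327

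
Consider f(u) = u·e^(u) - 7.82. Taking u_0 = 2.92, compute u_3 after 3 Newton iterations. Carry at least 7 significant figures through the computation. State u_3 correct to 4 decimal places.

1.6267

Newton update: u ← u − f(u)/f'(u).
f'(u) = (u + 1)·e^(u)
u_0 = 2.920000: f = 46.320559, f' = 72.681847 → u_1 = 2.920000 - (46.320559)/(72.681847) = 2.282694
u_1 = 2.282694: f = 14.557381, f' = 32.180438 → u_2 = 2.282694 - (14.557381)/(32.180438) = 1.830327
u_2 = 1.830327: f = 3.593780, f' = 17.649704 → u_3 = 1.830327 - (3.593780)/(17.649704) = 1.626710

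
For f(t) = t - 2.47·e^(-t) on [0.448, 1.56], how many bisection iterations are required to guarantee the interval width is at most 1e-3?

11

Initial width b − a = 1.56 − 0.448 = 1.112000.
After n steps the width is (b−a)/2^n; need (b−a)/2^n ≤ 1e-3.
So n ≥ log₂(1.112000/1e-3) = log₂(1112.0000) ≈ 10.1189.
Hence n = 11.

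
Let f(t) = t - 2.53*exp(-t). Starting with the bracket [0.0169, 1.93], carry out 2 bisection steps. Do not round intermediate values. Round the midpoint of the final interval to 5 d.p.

0.73431

f(0.016900) = -2.470702, f(1.930000) = 1.562775 (opposite signs)
step 1: m = 0.973450, f(m) = 0.017673 > 0 → root in [0.016900, 0.973450]
step 2: m = 0.495175, f(m) = -1.046770 < 0 → root in [0.495175, 0.973450]
Midpoint of [0.495175, 0.973450] = 0.734312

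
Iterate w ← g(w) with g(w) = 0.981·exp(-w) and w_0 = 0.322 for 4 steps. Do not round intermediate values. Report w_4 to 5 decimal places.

w_1 = g(0.322000) = 0.710929
w_2 = g(0.710929) = 0.481855
w_3 = g(0.481855) = 0.605901
w_4 = g(0.605901) = 0.535216

0.53522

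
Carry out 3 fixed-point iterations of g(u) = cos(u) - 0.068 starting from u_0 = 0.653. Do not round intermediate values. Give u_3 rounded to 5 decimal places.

0.70979

u_1 = g(0.653000) = 0.726265
u_2 = g(0.726265) = 0.679660
u_3 = g(0.679660) = 0.709786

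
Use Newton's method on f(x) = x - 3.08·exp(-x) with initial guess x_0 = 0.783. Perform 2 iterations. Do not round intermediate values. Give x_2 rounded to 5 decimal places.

f'(x) = 1 + 3.08·exp(-x)
x_0 = 0.783000: f = -0.624661, f' = 2.407661 → x_1 = 0.783000 - (-0.624661)/(2.407661) = 1.042447
x_1 = 1.042447: f = -0.043532, f' = 2.085979 → x_2 = 1.042447 - (-0.043532)/(2.085979) = 1.063316

1.06332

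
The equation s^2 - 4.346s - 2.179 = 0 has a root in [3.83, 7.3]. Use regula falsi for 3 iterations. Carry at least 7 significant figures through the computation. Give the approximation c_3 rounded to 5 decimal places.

False-position update: c = (a·f(b) − b·f(a))/(f(b) − f(a)); replace the endpoint whose sign matches f(c).
f(3.830000) = -4.155280, f(7.300000) = 19.385200
step 1: c = 4.442512, f(c) = -1.750245 < 0 → new bracket [4.442512, 7.300000]
step 2: c = 4.679143, f(c) = -0.620176 < 0 → new bracket [4.679143, 7.300000]
step 3: c = 4.760391, f(c) = -0.206338 < 0 → new bracket [4.760391, 7.300000]

4.76039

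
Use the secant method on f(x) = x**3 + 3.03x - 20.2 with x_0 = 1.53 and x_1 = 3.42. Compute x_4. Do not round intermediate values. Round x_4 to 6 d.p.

f(x_0) = -11.982523, f(x_1) = 30.164288
x_2 = 3.420000 - (30.164288)·(3.420000 - 1.530000)/(30.164288 - (-11.982523)) = 2.067335; f(x_2) = -5.100441
x_3 = 2.067335 - (-5.100441)·(2.067335 - 3.420000)/(-5.100441 - (30.164288)) = 2.262975; f(x_3) = -1.754362
x_4 = 2.262975 - (-1.754362)·(2.262975 - 2.067335)/(-1.754362 - (-5.100441)) = 2.365550; f(x_4) = 0.204821

2.365550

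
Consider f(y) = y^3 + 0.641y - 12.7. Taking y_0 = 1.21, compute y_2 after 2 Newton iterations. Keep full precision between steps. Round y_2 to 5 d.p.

2.50649

Newton update: y ← y − f(y)/f'(y).
f'(y) = 3y^2 + 0.641
y_0 = 1.210000: f = -10.152829, f' = 5.033300 → y_1 = 1.210000 - (-10.152829)/(5.033300) = 3.227132
y_1 = 3.227132: f = 22.977164, f' = 31.884137 → y_2 = 3.227132 - (22.977164)/(31.884137) = 2.506486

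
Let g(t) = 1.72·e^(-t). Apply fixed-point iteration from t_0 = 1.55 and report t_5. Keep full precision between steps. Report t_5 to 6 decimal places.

0.619389

t_1 = g(1.550000) = 0.365067
t_2 = g(0.365067) = 1.193939
t_3 = g(1.193939) = 0.521204
t_4 = g(0.521204) = 1.021345
t_5 = g(1.021345) = 0.619389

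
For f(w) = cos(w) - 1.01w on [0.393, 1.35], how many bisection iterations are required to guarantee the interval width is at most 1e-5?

17

Initial width b − a = 1.35 − 0.393 = 0.957000.
After n steps the width is (b−a)/2^n; need (b−a)/2^n ≤ 1e-5.
So n ≥ log₂(0.957000/1e-5) = log₂(95700.0000) ≈ 16.5462.
Hence n = 17.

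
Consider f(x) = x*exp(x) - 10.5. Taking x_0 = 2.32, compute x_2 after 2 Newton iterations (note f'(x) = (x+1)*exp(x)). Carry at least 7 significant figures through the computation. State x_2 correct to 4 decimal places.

1.7918

x_0 = 2.320000: f = 13.107564, f' = 33.783239 → x_1 = 2.320000 - (13.107564)/(33.783239) = 1.932010
x_1 = 1.932010: f = 2.837381, f' = 20.240751 → x_2 = 1.932010 - (2.837381)/(20.240751) = 1.791828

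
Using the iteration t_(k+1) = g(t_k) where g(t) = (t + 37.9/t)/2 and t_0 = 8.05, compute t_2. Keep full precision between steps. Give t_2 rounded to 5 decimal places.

6.16019

t_1 = g(8.050000) = 6.379037
t_2 = g(6.379037) = 6.160186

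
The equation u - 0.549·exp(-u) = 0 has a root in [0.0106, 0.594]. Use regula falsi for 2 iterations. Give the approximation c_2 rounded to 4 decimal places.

f(0.010600) = -0.532611, f(0.594000) = 0.290889
step 1: c = 0.387923, f(c) = 0.015446 > 0 → new bracket [0.010600, 0.387923]
step 2: c = 0.377289, f(c) = 0.000830 > 0 → new bracket [0.010600, 0.377289]

0.3773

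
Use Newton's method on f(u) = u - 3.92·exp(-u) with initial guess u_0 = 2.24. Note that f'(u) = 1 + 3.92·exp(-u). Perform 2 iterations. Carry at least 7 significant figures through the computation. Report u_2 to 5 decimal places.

1.17550

Newton update: u ← u − f(u)/f'(u).
u_0 = 2.240000: f = 1.822683, f' = 1.417317 → u_1 = 2.240000 - (1.822683)/(1.417317) = 0.953991
u_1 = 0.953991: f = -0.555995, f' = 2.509986 → u_2 = 0.953991 - (-0.555995)/(2.509986) = 1.175504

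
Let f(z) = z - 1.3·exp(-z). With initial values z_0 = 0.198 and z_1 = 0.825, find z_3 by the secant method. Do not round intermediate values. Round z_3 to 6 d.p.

f(z_0) = -0.868481, f(z_1) = 0.255295
z_2 = 0.825000 - (0.255295)·(0.825000 - 0.198000)/(0.255295 - (-0.868481)) = 0.682561; f(z_2) = 0.025643
z_3 = 0.682561 - (0.025643)·(0.682561 - 0.825000)/(0.025643 - (0.255295)) = 0.666656; f(z_3) = -0.000794

0.666656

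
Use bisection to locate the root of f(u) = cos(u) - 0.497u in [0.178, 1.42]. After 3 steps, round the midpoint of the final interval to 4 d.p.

f(0.178000) = 0.895734, f(1.420000) = -0.555515 (opposite signs)
step 1: m = 0.799000, f(m) = 0.300321 > 0 → root in [0.799000, 1.420000]
step 2: m = 1.109500, f(m) = -0.106312 < 0 → root in [0.799000, 1.109500]
step 3: m = 0.954250, f(m) = 0.103959 > 0 → root in [0.954250, 1.109500]
Midpoint of [0.954250, 1.109500] = 1.031875

1.0319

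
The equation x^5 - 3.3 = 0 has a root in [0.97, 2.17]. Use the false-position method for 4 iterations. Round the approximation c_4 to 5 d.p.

1.15935

f(0.970000) = -2.441266, f(2.170000) = 44.817014
step 1: c = 1.031990, f(c) = -2.129486 < 0 → new bracket [1.031990, 2.170000]
step 2: c = 1.083610, f(c) = -1.805954 < 0 → new bracket [1.083610, 2.170000]
step 3: c = 1.125691, f(c) = -1.492425 < 0 → new bracket [1.125691, 2.170000]
step 4: c = 1.159346, f(c) = -1.205569 < 0 → new bracket [1.159346, 2.170000]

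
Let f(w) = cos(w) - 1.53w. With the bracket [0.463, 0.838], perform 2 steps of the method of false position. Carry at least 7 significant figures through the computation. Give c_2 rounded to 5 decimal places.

f(0.463000) = 0.186327, f(0.838000) = -0.613189
step 1: c = 0.550393, f(c) = 0.010217 > 0 → new bracket [0.550393, 0.838000]
step 2: c = 0.555107, f(c) = 0.000530 > 0 → new bracket [0.555107, 0.838000]

0.55511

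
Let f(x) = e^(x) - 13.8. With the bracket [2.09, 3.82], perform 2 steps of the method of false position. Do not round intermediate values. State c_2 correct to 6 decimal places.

f(2.090000) = -5.715085, f(3.820000) = 31.804208
step 1: c = 2.353520, f(c) = -3.277452 < 0 → new bracket [2.353520, 3.820000]
step 2: c = 2.490524, f(c) = -1.732402 < 0 → new bracket [2.490524, 3.820000]

2.490524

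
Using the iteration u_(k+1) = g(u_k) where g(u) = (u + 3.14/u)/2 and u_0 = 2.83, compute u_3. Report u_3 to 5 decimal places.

u_1 = g(2.830000) = 1.969770
u_2 = g(1.969770) = 1.781932
u_3 = g(1.781932) = 1.772032

1.77203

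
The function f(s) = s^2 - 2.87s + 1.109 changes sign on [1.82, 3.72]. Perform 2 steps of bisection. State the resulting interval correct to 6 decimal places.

[2.295000, 2.770000]

f(1.820000) = -0.802000, f(3.720000) = 4.271000 (opposite signs)
step 1: m = 2.770000, f(m) = 0.832000 > 0 → root in [1.820000, 2.770000]
step 2: m = 2.295000, f(m) = -0.210625 < 0 → root in [2.295000, 2.770000]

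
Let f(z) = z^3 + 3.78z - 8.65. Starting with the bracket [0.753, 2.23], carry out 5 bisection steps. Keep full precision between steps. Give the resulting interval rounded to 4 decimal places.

[1.4453, 1.4915]

f(0.753000) = -5.376702, f(2.230000) = 10.868967 (opposite signs)
step 1: m = 1.491500, f(m) = 0.305820 > 0 → root in [0.753000, 1.491500]
step 2: m = 1.122250, f(m) = -2.994483 < 0 → root in [1.122250, 1.491500]
step 3: m = 1.306875, f(m) = -1.477972 < 0 → root in [1.306875, 1.491500]
step 4: m = 1.399188, f(m) = -0.621846 < 0 → root in [1.399188, 1.491500]
step 5: m = 1.445344, f(m) = -0.167251 < 0 → root in [1.445344, 1.491500]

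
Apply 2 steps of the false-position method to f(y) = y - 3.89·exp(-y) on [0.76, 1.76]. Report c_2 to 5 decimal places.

f(0.760000) = -1.059222, f(1.760000) = 1.090745
step 1: c = 1.252669, f(c) = 0.141136 > 0 → new bracket [0.760000, 1.252669]
step 2: c = 1.194742, f(c) = 0.016919 > 0 → new bracket [0.760000, 1.194742]

1.19474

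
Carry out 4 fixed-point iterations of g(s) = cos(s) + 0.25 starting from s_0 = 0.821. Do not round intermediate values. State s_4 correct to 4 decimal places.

s_1 = g(0.821000) = 0.931490
s_2 = g(0.931490) = 0.846639
s_3 = g(0.846639) = 0.912504
s_4 = g(0.912504) = 0.861767

0.8618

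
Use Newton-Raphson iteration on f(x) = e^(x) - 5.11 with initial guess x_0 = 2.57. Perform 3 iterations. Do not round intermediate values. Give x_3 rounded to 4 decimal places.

Newton update: x ← x − f(x)/f'(x).
f'(x) = e^(x)
x_0 = 2.570000: f = 7.955824, f' = 13.065824 → x_1 = 2.570000 - (7.955824)/(13.065824) = 1.961097
x_1 = 1.961097: f = 1.997117, f' = 7.107117 → x_2 = 1.961097 - (1.997117)/(7.107117) = 1.680094
x_2 = 1.680094: f = 0.256062, f' = 5.366062 → x_3 = 1.680094 - (0.256062)/(5.366062) = 1.632376

1.6324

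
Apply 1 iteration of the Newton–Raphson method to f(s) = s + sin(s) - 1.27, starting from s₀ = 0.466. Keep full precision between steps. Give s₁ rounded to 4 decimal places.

f'(s) = 1 + cos(s)
s_0 = 0.466000: f = -0.354684, f' = 1.893373 → s_1 = 0.466000 - (-0.354684)/(1.893373) = 0.653329

0.6533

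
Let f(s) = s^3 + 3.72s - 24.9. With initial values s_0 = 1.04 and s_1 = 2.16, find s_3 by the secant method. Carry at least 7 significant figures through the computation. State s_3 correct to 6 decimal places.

f(s_0) = -19.906336, f(s_1) = -6.787104
s_2 = 2.160000 - (-6.787104)·(2.160000 - 1.040000)/(-6.787104 - (-19.906336)) = 2.739421; f(s_2) = 5.848428
s_3 = 2.739421 - (5.848428)·(2.739421 - 2.160000)/(5.848428 - (-6.787104)) = 2.471233; f(s_3) = -0.615221

2.471233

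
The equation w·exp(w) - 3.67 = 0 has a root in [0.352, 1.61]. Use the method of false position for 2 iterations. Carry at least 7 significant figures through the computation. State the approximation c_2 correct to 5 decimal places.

f(0.352000) = -3.169488, f(1.610000) = 4.384526
step 1: c = 0.879827, f(c) = -1.549190 < 0 → new bracket [0.879827, 1.610000]
step 2: c = 1.070463, f(c) = -0.547750 < 0 → new bracket [1.070463, 1.610000]

1.07046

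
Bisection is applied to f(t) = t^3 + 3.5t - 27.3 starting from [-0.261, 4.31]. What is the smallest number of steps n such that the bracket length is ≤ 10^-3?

13

Initial width b − a = 4.31 − -0.261 = 4.571000.
After n steps the width is (b−a)/2^n; need (b−a)/2^n ≤ 10^-3.
So n ≥ log₂(4.571000/10^-3) = log₂(4571.0000) ≈ 12.1583.
Hence n = 13.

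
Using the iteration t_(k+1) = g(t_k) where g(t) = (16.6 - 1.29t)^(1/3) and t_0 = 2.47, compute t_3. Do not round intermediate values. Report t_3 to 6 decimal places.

t_1 = g(2.470000) = 2.376017
t_2 = g(2.376017) = 2.383154
t_3 = g(2.383154) = 2.382613

2.382613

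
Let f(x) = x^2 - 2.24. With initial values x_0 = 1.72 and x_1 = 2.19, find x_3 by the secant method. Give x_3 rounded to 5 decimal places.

Secant update: x_(k+1) = x_k − f(x_k)·(x_k − x_(k-1))/(f(x_k) − f(x_(k-1))).
f(x_0) = 0.718400, f(x_1) = 2.556100
x_2 = 2.190000 - (2.556100)·(2.190000 - 1.720000)/(2.556100 - (0.718400)) = 1.536266; f(x_2) = 0.120113
x_3 = 1.536266 - (0.120113)·(1.536266 - 2.190000)/(0.120113 - (2.556100)) = 1.504032; f(x_3) = 0.022112

1.50403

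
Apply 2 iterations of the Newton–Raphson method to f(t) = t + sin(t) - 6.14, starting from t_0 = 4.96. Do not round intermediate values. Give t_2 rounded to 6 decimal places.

6.197405

Newton update: t ← t − f(t)/f'(t).
f'(t) = 1 + cos(t)
t_0 = 4.960000: f = -2.149501, f' = 1.245089 → t_1 = 4.960000 - (-2.149501)/(1.245089) = 6.686384
t_1 = 6.686384: f = 0.938746, f' = 1.919811 → t_2 = 6.686384 - (0.938746)/(1.919811) = 6.197405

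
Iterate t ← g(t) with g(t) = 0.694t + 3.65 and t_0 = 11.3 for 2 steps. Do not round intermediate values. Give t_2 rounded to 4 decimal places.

11.6256

t_1 = g(11.300000) = 11.492200
t_2 = g(11.492200) = 11.625587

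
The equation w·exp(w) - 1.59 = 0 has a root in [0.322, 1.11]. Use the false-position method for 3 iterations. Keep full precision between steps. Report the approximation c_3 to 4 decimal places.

f(0.322000) = -1.145677, f(1.110000) = 1.778138
step 1: c = 0.630772, f(c) = -0.404740 < 0 → new bracket [0.630772, 1.110000]
step 2: c = 0.719629, f(c) = -0.112120 < 0 → new bracket [0.719629, 1.110000]
step 3: c = 0.742783, f(c) = -0.028835 < 0 → new bracket [0.742783, 1.110000]

0.7428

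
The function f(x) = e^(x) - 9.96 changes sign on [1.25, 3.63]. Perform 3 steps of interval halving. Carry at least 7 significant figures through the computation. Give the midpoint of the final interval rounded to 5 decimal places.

2.29125

f(1.250000) = -6.469657, f(3.630000) = 27.752817 (opposite signs)
step 1: m = 2.440000, f(m) = 1.513041 > 0 → root in [1.250000, 2.440000]
step 2: m = 1.845000, f(m) = -3.631900 < 0 → root in [1.845000, 2.440000]
step 3: m = 2.142500, f(m) = -1.439287 < 0 → root in [2.142500, 2.440000]
Midpoint of [2.142500, 2.440000] = 2.291250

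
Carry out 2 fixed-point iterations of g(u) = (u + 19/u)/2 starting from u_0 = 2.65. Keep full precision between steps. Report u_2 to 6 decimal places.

u_1 = g(2.650000) = 4.909906
u_2 = g(4.909906) = 4.389817

4.389817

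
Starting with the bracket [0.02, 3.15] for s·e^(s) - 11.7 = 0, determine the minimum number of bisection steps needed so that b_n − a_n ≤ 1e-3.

Initial width b − a = 3.15 − 0.02 = 3.130000.
After n steps the width is (b−a)/2^n; need (b−a)/2^n ≤ 1e-3.
So n ≥ log₂(3.130000/1e-3) = log₂(3130.0000) ≈ 11.6119.
Hence n = 12.

12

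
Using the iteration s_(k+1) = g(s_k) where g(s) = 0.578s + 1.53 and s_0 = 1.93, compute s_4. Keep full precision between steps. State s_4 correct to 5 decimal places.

s_1 = g(1.930000) = 2.645540
s_2 = g(2.645540) = 3.059122
s_3 = g(3.059122) = 3.298173
s_4 = g(3.298173) = 3.436344

3.43634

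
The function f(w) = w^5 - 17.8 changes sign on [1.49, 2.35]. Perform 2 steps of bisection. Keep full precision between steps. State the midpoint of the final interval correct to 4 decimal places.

1.8125

f(1.490000) = -10.456022, f(2.350000) = 53.870315 (opposite signs)
step 1: m = 1.920000, f(m) = 8.291926 > 0 → root in [1.490000, 1.920000]
step 2: m = 1.705000, f(m) = -3.391396 < 0 → root in [1.705000, 1.920000]
Midpoint of [1.705000, 1.920000] = 1.812500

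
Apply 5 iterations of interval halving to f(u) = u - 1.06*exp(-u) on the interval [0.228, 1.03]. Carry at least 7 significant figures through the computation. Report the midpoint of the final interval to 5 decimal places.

f(0.228000) = -0.615892, f(1.030000) = 0.651573 (opposite signs)
step 1: m = 0.629000, f(m) = 0.063888 > 0 → root in [0.228000, 0.629000]
step 2: m = 0.428500, f(m) = -0.262075 < 0 → root in [0.428500, 0.629000]
step 3: m = 0.528750, f(m) = -0.095952 < 0 → root in [0.528750, 0.629000]
step 4: m = 0.578875, f(m) = -0.015285 < 0 → root in [0.578875, 0.629000]
step 5: m = 0.603938, f(m) = 0.024483 > 0 → root in [0.578875, 0.603938]
Midpoint of [0.578875, 0.603938] = 0.591406

0.59141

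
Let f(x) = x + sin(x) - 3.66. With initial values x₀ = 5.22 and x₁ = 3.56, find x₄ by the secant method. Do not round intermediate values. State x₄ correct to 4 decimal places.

f(x_0) = 0.686092, f(x_1) = -0.506306
x_2 = 3.560000 - (-0.506306)·(3.560000 - 5.220000)/(-0.506306 - (0.686092)) = 4.264855; f(x_2) = -0.296662
x_3 = 4.264855 - (-0.296662)·(4.264855 - 3.560000)/(-0.296662 - (-0.506306)) = 5.262279; f(x_3) = 0.749697
x_4 = 5.262279 - (0.749697)·(5.262279 - 4.264855)/(0.749697 - (-0.296662)) = 4.547643; f(x_4) = -0.098817

4.5476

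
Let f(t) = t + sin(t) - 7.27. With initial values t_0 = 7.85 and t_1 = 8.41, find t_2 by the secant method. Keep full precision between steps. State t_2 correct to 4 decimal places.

5.6886

f(t_0) = 1.579992, f(t_1) = 1.989363
t_2 = 8.410000 - (1.989363)·(8.410000 - 7.850000)/(1.989363 - (1.579992)) = 5.688648; f(t_2) = -2.141478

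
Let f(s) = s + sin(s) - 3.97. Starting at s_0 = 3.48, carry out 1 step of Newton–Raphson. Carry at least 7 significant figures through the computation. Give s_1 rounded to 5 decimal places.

17.97316

f'(s) = 1 + cos(s)
s_0 = 3.480000: f = -0.821985, f' = 0.056715 → s_1 = 3.480000 - (-0.821985)/(0.056715) = 17.973157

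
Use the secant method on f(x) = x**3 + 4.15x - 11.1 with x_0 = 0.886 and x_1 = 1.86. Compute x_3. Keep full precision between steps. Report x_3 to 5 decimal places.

Secant update: x_(k+1) = x_k − f(x_k)·(x_k − x_(k-1))/(f(x_k) − f(x_(k-1))).
f(x_0) = -6.727594, f(x_1) = 3.053856
x_2 = 1.860000 - (3.053856)·(1.860000 - 0.886000)/(3.053856 - (-6.727594)) = 1.555908; f(x_2) = -0.876357
x_3 = 1.555908 - (-0.876357)·(1.555908 - 1.860000)/(-0.876357 - (3.053856)) = 1.623715; f(x_3) = -0.080743

1.62371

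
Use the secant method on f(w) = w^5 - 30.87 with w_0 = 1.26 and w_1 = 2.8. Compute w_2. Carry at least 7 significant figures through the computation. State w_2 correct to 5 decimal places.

1.51247

f(w_0) = -27.694203, f(w_1) = 141.233680
w_2 = 2.800000 - (141.233680)·(2.800000 - 1.260000)/(141.233680 - (-27.694203)) = 1.512469; f(w_2) = -22.955334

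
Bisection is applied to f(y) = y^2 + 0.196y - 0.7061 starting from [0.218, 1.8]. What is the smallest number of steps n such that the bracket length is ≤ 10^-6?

Initial width b − a = 1.8 − 0.218 = 1.582000.
After n steps the width is (b−a)/2^n; need (b−a)/2^n ≤ 10^-6.
So n ≥ log₂(1.582000/10^-6) = log₂(1582000.0000) ≈ 20.5933.
Hence n = 21.

21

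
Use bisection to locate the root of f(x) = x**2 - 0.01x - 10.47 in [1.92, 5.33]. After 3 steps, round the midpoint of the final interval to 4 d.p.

f(1.920000) = -6.802800, f(5.330000) = 17.885600 (opposite signs)
step 1: m = 3.625000, f(m) = 2.634375 > 0 → root in [1.920000, 3.625000]
step 2: m = 2.772500, f(m) = -2.810969 < 0 → root in [2.772500, 3.625000]
step 3: m = 3.198750, f(m) = -0.269986 < 0 → root in [3.198750, 3.625000]
Midpoint of [3.198750, 3.625000] = 3.411875

3.4119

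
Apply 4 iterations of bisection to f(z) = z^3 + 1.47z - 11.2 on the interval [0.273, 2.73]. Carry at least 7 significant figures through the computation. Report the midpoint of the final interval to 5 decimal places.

f(0.273000) = -10.778344, f(2.730000) = 13.159517 (opposite signs)
step 1: m = 1.501500, f(m) = -5.607660 < 0 → root in [1.501500, 2.730000]
step 2: m = 2.115750, f(m) = 1.381092 > 0 → root in [1.501500, 2.115750]
step 3: m = 1.808625, f(m) = -2.625084 < 0 → root in [1.808625, 2.115750]
step 4: m = 1.962188, f(m) = -0.760810 < 0 → root in [1.962188, 2.115750]
Midpoint of [1.962188, 2.115750] = 2.038969

2.03897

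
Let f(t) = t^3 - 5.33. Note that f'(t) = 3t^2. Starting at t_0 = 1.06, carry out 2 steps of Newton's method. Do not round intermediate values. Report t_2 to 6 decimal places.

1.864680

t_0 = 1.060000: f = -4.138984, f' = 3.370800 → t_1 = 1.060000 - (-4.138984)/(3.370800) = 2.287894
t_1 = 2.287894: f = 6.645882, f' = 15.703372 → t_2 = 2.287894 - (6.645882)/(15.703372) = 1.864680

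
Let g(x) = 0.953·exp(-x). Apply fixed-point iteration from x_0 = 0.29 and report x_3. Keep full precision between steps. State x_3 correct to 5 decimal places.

0.59736

x_1 = g(0.290000) = 0.713095
x_2 = g(0.713095) = 0.467089
x_3 = g(0.467089) = 0.597364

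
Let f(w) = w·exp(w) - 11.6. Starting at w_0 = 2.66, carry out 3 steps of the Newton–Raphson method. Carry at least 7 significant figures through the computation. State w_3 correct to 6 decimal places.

f'(w) = (w + 1)·exp(w)
w_0 = 2.660000: f = 26.428129, f' = 52.324418 → w_1 = 2.660000 - (26.428129)/(52.324418) = 2.154918
w_1 = 2.154918: f = 6.990868, f' = 27.218049 → w_2 = 2.154918 - (6.990868)/(27.218049) = 1.898071
w_2 = 1.898071: f = 1.065848, f' = 19.338859 → w_3 = 1.898071 - (1.065848)/(19.338859) = 1.842957

1.842957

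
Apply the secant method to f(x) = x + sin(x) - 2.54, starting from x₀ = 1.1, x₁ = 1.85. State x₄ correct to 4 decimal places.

1.5408

Secant update: x_(k+1) = x_k − f(x_k)·(x_k − x_(k-1))/(f(x_k) − f(x_(k-1))).
f(x_0) = -0.548793, f(x_1) = 0.271275
x_2 = 1.850000 - (0.271275)·(1.850000 - 1.100000)/(0.271275 - (-0.548793)) = 1.601903; f(x_2) = 0.061419
x_3 = 1.601903 - (0.061419)·(1.601903 - 1.850000)/(0.061419 - (0.271275)) = 1.529292; f(x_3) = -0.011570
x_4 = 1.529292 - (-0.011570)·(1.529292 - 1.601903)/(-0.011570 - (0.061419)) = 1.540801; f(x_4) = 0.000352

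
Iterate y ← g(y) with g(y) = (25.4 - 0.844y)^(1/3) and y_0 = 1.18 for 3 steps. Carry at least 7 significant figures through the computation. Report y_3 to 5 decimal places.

y_1 = g(1.180000) = 2.900598
y_2 = g(2.900598) = 2.841883
y_3 = g(2.841883) = 2.843927

2.84393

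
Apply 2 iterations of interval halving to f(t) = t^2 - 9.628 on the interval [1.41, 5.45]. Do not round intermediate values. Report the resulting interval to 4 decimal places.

f(1.410000) = -7.639900, f(5.450000) = 20.074500 (opposite signs)
step 1: m = 3.430000, f(m) = 2.136900 > 0 → root in [1.410000, 3.430000]
step 2: m = 2.420000, f(m) = -3.771600 < 0 → root in [2.420000, 3.430000]

[2.4200, 3.4300]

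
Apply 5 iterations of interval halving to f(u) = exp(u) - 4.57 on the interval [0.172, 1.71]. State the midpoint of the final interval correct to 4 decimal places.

1.5418

f(0.172000) = -3.382322, f(1.710000) = 0.958961 (opposite signs)
step 1: m = 0.941000, f(m) = -2.007457 < 0 → root in [0.941000, 1.710000]
step 2: m = 1.325500, f(m) = -0.805933 < 0 → root in [1.325500, 1.710000]
step 3: m = 1.517750, f(m) = -0.008051 < 0 → root in [1.517750, 1.710000]
step 4: m = 1.613875, f(m) = 0.452235 > 0 → root in [1.517750, 1.613875]
step 5: m = 1.565812, f(m) = 0.216562 > 0 → root in [1.517750, 1.565812]
Midpoint of [1.517750, 1.565812] = 1.541781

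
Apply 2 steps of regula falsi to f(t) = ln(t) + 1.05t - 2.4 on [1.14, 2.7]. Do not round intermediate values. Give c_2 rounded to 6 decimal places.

1.755993

False-position update: c = (a·f(b) − b·f(a))/(f(b) − f(a)); replace the endpoint whose sign matches f(c).
f(1.140000) = -1.071972, f(2.700000) = 1.428252
step 1: c = 1.808851, f(c) = 0.091985 > 0 → new bracket [1.140000, 1.808851]
step 2: c = 1.755993, f(c) = 0.006827 > 0 → new bracket [1.140000, 1.755993]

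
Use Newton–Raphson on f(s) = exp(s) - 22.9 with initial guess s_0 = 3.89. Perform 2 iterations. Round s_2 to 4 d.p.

3.1551

f'(s) = exp(s)
s_0 = 3.890000: f = 26.010887, f' = 48.910887 → s_1 = 3.890000 - (26.010887)/(48.910887) = 3.358198
s_1 = 3.358198: f = 5.837372, f' = 28.737372 → s_2 = 3.358198 - (5.837372)/(28.737372) = 3.155070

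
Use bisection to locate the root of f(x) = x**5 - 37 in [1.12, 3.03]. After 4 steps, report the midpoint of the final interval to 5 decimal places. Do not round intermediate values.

2.01531

f(1.120000) = -35.237658, f(3.030000) = 218.395442 (opposite signs)
step 1: m = 2.075000, f(m) = 1.467194 > 0 → root in [1.120000, 2.075000]
step 2: m = 1.597500, f(m) = -26.595904 < 0 → root in [1.597500, 2.075000]
step 3: m = 1.836250, f(m) = -16.123435 < 0 → root in [1.836250, 2.075000]
step 4: m = 1.955625, f(m) = -8.395925 < 0 → root in [1.955625, 2.075000]
Midpoint of [1.955625, 2.075000] = 2.015313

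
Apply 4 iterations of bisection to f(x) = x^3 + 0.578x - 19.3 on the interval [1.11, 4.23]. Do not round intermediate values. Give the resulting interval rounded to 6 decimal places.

[2.475000, 2.670000]

f(1.110000) = -17.290789, f(4.230000) = 58.831907 (opposite signs)
step 1: m = 2.670000, f(m) = 1.277423 > 0 → root in [1.110000, 2.670000]
step 2: m = 1.890000, f(m) = -11.456311 < 0 → root in [1.890000, 2.670000]
step 3: m = 2.280000, f(m) = -6.129808 < 0 → root in [2.280000, 2.670000]
step 4: m = 2.475000, f(m) = -2.708528 < 0 → root in [2.475000, 2.670000]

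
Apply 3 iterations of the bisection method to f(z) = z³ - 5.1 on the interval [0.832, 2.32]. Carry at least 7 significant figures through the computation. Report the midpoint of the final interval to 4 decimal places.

1.6690

f(0.832000) = -4.524070, f(2.320000) = 7.387168 (opposite signs)
step 1: m = 1.576000, f(m) = -1.185569 < 0 → root in [1.576000, 2.320000]
step 2: m = 1.948000, f(m) = 2.292083 > 0 → root in [1.576000, 1.948000]
step 3: m = 1.762000, f(m) = 0.370383 > 0 → root in [1.576000, 1.762000]
Midpoint of [1.576000, 1.762000] = 1.669000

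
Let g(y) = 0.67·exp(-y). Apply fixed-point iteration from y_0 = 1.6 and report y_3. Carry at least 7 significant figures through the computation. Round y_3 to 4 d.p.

y_1 = g(1.600000) = 0.135271
y_2 = g(0.135271) = 0.585231
y_3 = g(0.585231) = 0.373175

0.3732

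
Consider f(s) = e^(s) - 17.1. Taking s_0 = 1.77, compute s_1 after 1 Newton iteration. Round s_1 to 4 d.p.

Newton update: s ← s − f(s)/f'(s).
f'(s) = e^(s)
s_0 = 1.770000: f = -11.229147, f' = 5.870853 → s_1 = 1.770000 - (-11.229147)/(5.870853) = 3.682694

3.6827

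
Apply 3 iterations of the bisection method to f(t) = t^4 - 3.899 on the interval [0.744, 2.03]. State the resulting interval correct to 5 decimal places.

[1.38700, 1.54775]

f(0.744000) = -3.592598, f(2.030000) = 13.082817 (opposite signs)
step 1: m = 1.387000, f(m) = -0.198113 < 0 → root in [1.387000, 2.030000]
step 2: m = 1.708500, f(m) = 4.621399 > 0 → root in [1.387000, 1.708500]
step 3: m = 1.547750, f(m) = 1.839564 > 0 → root in [1.387000, 1.547750]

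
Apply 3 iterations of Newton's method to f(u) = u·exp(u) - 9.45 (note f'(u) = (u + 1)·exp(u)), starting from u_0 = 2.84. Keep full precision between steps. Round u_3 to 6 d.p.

1.724252

u_0 = 2.840000: f = 39.158774, f' = 65.724540 → u_1 = 2.840000 - (39.158774)/(65.724540) = 2.244199
u_1 = 2.244199: f = 11.719195, f' = 30.602048 → u_2 = 2.244199 - (11.719195)/(30.602048) = 1.861244
u_2 = 1.861244: f = 2.521024, f' = 18.402757 → u_3 = 1.861244 - (2.521024)/(18.402757) = 1.724252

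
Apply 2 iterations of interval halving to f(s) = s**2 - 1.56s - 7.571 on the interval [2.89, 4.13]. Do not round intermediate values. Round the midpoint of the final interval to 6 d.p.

f(2.890000) = -3.727300, f(4.130000) = 3.043100 (opposite signs)
step 1: m = 3.510000, f(m) = -0.726500 < 0 → root in [3.510000, 4.130000]
step 2: m = 3.820000, f(m) = 1.062200 > 0 → root in [3.510000, 3.820000]
Midpoint of [3.510000, 3.820000] = 3.665000

3.665000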